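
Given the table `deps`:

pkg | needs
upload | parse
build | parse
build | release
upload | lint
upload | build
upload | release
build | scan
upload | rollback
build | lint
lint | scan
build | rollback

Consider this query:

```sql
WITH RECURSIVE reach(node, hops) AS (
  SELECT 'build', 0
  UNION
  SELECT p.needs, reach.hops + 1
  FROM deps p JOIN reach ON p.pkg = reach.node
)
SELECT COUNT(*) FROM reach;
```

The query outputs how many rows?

Base: (build, hops=0).
Iteration 1: edges from {build} -> (lint, hops=1), (parse, hops=1), (release, hops=1), (rollback, hops=1), (scan, hops=1).
Iteration 2: edges from {lint,parse,release,rollback,scan} -> (scan, hops=2).
Iteration 3: no outgoing edges from {scan}; recursion stops.
Total rows emitted: 7.

7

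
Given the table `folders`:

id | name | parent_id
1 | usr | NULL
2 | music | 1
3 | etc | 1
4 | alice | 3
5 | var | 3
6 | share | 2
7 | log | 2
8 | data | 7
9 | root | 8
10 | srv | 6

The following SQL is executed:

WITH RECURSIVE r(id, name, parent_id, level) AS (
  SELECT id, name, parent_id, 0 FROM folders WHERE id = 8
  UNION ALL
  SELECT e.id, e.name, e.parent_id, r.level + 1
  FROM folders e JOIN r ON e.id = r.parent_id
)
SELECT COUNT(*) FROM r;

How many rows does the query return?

4

Base: id=8 (data), parent_id=7, level 0.
Iteration 1: join on id=7 -> log (id 7, parent_id=2, level 1).
Iteration 2: join on id=2 -> music (id 2, parent_id=1, level 2).
Iteration 3: join on id=1 -> usr (id 1, parent_id=NULL, level 3).
Iteration 4: parent_id is NULL; no match; recursion stops.
Total rows emitted: 4.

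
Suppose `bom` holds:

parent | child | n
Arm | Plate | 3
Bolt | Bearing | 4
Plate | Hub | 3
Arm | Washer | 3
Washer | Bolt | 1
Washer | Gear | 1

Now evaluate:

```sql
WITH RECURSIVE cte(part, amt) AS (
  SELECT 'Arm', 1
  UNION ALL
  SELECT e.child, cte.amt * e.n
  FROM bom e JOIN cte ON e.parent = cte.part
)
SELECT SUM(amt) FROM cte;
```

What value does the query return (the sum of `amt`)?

Base: (Arm, amt=1).
Iteration 1: components of {Arm} -> Plate = 1*3 = 3, Washer = 1*3 = 3.
Iteration 2: components of {Plate,Washer} -> Bolt = 3*1 = 3, Gear = 3*1 = 3, Hub = 3*3 = 9.
Iteration 3: components of {Bolt,Gear,Hub} -> Bearing = 3*4 = 12.
Iteration 4: no further components; recursion stops.
SUM(amt) = 1 + 3 + 3 + 9 + 3 + 3 + 12 = 34.

34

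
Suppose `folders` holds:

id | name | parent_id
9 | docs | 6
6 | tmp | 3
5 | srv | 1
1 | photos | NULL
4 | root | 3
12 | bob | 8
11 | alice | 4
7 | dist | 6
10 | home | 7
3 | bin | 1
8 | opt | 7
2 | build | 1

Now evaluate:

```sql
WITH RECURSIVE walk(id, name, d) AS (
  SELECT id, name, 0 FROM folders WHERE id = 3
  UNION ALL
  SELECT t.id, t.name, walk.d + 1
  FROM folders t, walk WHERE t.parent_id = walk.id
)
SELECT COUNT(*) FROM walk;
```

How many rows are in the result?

9

Base: id=3 (bin) at d 0.
Iteration 1: rows with parent_id in {3} -> root (id 4, d 1), tmp (id 6, d 1).
Iteration 2: rows with parent_id in {4,6} -> dist (id 7, d 2), docs (id 9, d 2), alice (id 11, d 2).
Iteration 3: rows with parent_id in {7,9,11} -> opt (id 8, d 3), home (id 10, d 3).
Iteration 4: rows with parent_id in {8,10} -> bob (id 12, d 4).
Iteration 5: no rows with parent_id in {12}; recursion stops.
Total rows emitted: 9.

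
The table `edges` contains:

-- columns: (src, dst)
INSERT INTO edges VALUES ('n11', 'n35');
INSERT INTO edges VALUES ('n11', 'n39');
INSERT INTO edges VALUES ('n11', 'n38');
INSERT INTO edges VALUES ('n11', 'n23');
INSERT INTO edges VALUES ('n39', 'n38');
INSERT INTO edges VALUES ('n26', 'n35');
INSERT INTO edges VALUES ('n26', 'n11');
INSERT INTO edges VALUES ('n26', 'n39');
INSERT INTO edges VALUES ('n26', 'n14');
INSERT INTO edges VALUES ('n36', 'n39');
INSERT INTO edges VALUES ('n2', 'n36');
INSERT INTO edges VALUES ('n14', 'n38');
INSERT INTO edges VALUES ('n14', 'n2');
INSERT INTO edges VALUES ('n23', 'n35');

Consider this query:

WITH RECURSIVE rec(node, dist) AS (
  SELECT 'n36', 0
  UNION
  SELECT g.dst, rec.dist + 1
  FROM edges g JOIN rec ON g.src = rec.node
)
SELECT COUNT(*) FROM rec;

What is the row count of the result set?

3

Base: (n36, dist=0).
Iteration 1: edges from {n36} -> (n39, dist=1).
Iteration 2: edges from {n39} -> (n38, dist=2).
Iteration 3: no outgoing edges from {n38}; recursion stops.
Total rows emitted: 3.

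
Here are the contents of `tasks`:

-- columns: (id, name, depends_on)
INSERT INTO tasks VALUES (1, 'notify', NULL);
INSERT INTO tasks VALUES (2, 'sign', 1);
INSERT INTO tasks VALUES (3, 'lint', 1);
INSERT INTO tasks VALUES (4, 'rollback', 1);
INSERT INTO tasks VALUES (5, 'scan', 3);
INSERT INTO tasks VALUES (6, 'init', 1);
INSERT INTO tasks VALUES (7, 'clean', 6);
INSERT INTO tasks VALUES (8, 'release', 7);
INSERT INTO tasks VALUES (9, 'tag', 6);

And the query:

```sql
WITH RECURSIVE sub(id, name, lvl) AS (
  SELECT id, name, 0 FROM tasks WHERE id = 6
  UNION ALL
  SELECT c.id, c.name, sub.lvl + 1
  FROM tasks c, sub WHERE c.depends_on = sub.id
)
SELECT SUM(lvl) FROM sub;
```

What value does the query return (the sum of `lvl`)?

Base: id=6 (init) at lvl 0.
Iteration 1: rows with depends_on in {6} -> clean (id 7, lvl 1), tag (id 9, lvl 1).
Iteration 2: rows with depends_on in {7,9} -> release (id 8, lvl 2).
Iteration 3: no rows with depends_on in {8}; recursion stops.
SUM(lvl) = 0 + 1 + 1 + 2 = 4.

4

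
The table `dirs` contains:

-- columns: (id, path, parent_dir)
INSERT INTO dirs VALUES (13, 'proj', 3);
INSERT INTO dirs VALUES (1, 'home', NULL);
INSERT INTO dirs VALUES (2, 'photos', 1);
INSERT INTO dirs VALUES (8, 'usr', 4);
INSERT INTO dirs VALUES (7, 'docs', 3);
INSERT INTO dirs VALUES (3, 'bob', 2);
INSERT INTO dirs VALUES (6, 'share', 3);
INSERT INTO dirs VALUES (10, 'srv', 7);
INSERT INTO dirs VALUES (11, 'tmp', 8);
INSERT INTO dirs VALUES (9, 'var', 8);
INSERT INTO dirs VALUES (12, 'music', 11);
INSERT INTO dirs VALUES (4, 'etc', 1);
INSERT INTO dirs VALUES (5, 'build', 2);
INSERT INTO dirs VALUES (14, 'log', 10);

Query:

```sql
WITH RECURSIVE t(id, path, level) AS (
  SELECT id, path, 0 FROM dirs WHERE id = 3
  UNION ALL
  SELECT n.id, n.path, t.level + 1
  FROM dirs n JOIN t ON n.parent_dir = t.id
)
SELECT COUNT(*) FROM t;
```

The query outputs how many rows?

Base: id=3 (bob) at level 0.
Iteration 1: rows with parent_dir in {3} -> share (id 6, level 1), docs (id 7, level 1), proj (id 13, level 1).
Iteration 2: rows with parent_dir in {6,7,13} -> srv (id 10, level 2).
Iteration 3: rows with parent_dir in {10} -> log (id 14, level 3).
Iteration 4: no rows with parent_dir in {14}; recursion stops.
Total rows emitted: 6.

6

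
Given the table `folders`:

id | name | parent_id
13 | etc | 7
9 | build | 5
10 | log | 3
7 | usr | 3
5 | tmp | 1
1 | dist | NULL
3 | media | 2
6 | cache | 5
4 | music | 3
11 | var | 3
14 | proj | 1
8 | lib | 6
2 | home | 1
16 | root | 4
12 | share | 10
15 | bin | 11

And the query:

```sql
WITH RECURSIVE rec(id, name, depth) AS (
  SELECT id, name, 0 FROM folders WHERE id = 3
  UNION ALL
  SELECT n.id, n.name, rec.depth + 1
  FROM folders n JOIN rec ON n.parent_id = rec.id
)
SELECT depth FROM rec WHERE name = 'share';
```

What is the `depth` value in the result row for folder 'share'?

2

Base: id=3 (media) at depth 0.
Iteration 1: rows with parent_id in {3} -> music (id 4, depth 1), usr (id 7, depth 1), log (id 10, depth 1), var (id 11, depth 1).
Iteration 2: rows with parent_id in {4,7,10,11} -> share (id 12, depth 2), etc (id 13, depth 2), bin (id 15, depth 2), root (id 16, depth 2).
Iteration 3: no rows with parent_id in {12,13,15,16}; recursion stops.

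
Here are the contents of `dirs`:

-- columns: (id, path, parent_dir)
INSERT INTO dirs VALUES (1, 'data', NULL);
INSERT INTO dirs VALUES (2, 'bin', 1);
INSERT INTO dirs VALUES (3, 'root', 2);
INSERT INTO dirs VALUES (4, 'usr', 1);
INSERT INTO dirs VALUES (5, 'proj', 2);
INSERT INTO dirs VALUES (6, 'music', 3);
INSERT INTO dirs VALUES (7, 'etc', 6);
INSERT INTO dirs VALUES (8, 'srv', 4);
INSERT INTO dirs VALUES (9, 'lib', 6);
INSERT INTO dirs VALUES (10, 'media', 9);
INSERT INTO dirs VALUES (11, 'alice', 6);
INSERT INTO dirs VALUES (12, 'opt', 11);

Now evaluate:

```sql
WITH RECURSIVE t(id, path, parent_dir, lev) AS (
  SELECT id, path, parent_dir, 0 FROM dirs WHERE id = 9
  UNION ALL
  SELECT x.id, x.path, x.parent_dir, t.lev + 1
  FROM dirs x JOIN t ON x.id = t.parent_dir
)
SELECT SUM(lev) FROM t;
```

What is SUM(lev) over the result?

Base: id=9 (lib), parent_dir=6, lev 0.
Iteration 1: join on id=6 -> music (id 6, parent_dir=3, lev 1).
Iteration 2: join on id=3 -> root (id 3, parent_dir=2, lev 2).
Iteration 3: join on id=2 -> bin (id 2, parent_dir=1, lev 3).
Iteration 4: join on id=1 -> data (id 1, parent_dir=NULL, lev 4).
Iteration 5: parent_dir is NULL; no match; recursion stops.
SUM(lev) = 0 + 1 + 2 + 3 + 4 = 10.

10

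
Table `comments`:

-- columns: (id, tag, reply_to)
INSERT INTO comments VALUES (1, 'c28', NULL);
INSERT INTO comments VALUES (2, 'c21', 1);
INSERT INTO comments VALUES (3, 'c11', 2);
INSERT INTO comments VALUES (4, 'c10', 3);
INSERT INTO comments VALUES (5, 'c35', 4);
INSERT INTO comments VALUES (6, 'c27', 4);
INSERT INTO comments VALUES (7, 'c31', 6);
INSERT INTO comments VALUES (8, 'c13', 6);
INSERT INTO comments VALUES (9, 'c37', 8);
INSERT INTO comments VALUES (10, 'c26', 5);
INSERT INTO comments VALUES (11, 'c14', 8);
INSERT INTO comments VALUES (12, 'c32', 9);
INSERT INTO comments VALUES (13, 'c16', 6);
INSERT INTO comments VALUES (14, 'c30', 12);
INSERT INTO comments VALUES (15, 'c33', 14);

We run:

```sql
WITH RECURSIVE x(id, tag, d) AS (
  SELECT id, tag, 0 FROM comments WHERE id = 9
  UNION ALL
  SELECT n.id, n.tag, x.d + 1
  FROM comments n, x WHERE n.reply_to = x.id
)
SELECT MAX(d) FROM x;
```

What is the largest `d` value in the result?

Base: id=9 (c37) at d 0.
Iteration 1: rows with reply_to in {9} -> c32 (id 12, d 1).
Iteration 2: rows with reply_to in {12} -> c30 (id 14, d 2).
Iteration 3: rows with reply_to in {14} -> c33 (id 15, d 3).
Iteration 4: no rows with reply_to in {15}; recursion stops.
d values: 0, 1, 2, 3; the maximum is 3.

3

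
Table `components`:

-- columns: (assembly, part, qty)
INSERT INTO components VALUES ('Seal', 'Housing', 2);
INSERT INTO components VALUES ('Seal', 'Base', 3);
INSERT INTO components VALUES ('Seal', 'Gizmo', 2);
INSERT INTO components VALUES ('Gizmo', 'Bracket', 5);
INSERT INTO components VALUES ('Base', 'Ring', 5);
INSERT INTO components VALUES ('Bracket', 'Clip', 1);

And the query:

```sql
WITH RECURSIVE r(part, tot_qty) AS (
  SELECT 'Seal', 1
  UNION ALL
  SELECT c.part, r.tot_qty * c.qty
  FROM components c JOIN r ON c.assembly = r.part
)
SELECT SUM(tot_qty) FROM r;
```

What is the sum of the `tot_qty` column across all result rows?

Base: (Seal, tot_qty=1).
Iteration 1: components of {Seal} -> Base = 1*3 = 3, Gizmo = 1*2 = 2, Housing = 1*2 = 2.
Iteration 2: components of {Base,Gizmo,Housing} -> Bracket = 2*5 = 10, Ring = 3*5 = 15.
Iteration 3: components of {Bracket,Ring} -> Clip = 10*1 = 10.
Iteration 4: no further components; recursion stops.
SUM(tot_qty) = 1 + 2 + 3 + 2 + 15 + 10 + 10 = 43.

43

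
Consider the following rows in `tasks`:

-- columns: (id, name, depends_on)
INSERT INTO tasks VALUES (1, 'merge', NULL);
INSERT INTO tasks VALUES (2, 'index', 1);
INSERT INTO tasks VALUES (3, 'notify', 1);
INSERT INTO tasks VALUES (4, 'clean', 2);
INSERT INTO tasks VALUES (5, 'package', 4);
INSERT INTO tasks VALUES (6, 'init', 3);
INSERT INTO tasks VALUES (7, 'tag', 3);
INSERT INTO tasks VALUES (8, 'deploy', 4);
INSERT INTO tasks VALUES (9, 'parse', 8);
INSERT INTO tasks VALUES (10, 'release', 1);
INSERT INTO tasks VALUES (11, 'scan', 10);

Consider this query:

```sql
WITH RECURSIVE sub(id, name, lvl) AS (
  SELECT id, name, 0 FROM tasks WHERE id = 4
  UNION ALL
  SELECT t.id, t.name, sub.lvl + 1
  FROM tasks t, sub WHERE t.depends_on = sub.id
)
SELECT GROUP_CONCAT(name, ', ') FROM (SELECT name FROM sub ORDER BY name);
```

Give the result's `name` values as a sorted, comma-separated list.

Base: id=4 (clean) at lvl 0.
Iteration 1: rows with depends_on in {4} -> package (id 5, lvl 1), deploy (id 8, lvl 1).
Iteration 2: rows with depends_on in {5,8} -> parse (id 9, lvl 2).
Iteration 3: no rows with depends_on in {9}; recursion stops.

clean, deploy, package, parse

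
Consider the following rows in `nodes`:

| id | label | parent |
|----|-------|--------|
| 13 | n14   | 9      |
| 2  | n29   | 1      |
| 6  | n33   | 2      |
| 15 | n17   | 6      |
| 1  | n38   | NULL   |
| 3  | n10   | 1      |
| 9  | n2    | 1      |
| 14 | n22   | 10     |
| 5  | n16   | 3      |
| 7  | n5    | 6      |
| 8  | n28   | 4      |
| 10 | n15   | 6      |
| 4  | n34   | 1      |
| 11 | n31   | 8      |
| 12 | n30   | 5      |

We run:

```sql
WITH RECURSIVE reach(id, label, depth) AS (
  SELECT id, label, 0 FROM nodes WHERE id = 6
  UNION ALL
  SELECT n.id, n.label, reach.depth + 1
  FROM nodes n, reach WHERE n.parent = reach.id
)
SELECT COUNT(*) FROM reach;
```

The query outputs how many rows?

5

Base: id=6 (n33) at depth 0.
Iteration 1: rows with parent in {6} -> n5 (id 7, depth 1), n15 (id 10, depth 1), n17 (id 15, depth 1).
Iteration 2: rows with parent in {7,10,15} -> n22 (id 14, depth 2).
Iteration 3: no rows with parent in {14}; recursion stops.
Total rows emitted: 5.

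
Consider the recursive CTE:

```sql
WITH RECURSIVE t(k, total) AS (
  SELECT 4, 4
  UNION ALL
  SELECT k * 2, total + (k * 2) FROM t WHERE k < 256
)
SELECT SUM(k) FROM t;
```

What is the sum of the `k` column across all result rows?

508

Base: k=4, total=4.
Iteration 1: 4 < 256 holds -> k = 4 * 2 = 8, total = 4 + 8 = 12.
Iteration 2: 8 < 256 holds -> k = 8 * 2 = 16, total = 12 + 16 = 28.
Iteration 3: 16 < 256 holds -> k = 16 * 2 = 32, total = 28 + 32 = 60.
Iteration 4: 32 < 256 holds -> k = 32 * 2 = 64, total = 60 + 64 = 124.
Iteration 5: 64 < 256 holds -> k = 64 * 2 = 128, total = 124 + 128 = 252.
Iteration 6: 128 < 256 holds -> k = 128 * 2 = 256, total = 252 + 256 = 508.
Iteration 7: 256 < 256 fails; recursion stops.
SUM(k) = 4 + 8 + 16 + 32 + 64 + 128 + 256 = 508.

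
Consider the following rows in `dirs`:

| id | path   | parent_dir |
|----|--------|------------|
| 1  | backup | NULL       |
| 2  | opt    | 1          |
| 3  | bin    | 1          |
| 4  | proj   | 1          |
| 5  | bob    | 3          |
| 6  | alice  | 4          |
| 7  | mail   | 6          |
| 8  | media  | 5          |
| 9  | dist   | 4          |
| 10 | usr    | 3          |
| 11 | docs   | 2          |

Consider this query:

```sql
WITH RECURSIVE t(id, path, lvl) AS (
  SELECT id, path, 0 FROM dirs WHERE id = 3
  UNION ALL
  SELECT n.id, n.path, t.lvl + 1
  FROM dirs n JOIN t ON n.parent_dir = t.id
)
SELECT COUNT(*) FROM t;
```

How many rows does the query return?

Base: id=3 (bin) at lvl 0.
Iteration 1: rows with parent_dir in {3} -> bob (id 5, lvl 1), usr (id 10, lvl 1).
Iteration 2: rows with parent_dir in {5,10} -> media (id 8, lvl 2).
Iteration 3: no rows with parent_dir in {8}; recursion stops.
Total rows emitted: 4.

4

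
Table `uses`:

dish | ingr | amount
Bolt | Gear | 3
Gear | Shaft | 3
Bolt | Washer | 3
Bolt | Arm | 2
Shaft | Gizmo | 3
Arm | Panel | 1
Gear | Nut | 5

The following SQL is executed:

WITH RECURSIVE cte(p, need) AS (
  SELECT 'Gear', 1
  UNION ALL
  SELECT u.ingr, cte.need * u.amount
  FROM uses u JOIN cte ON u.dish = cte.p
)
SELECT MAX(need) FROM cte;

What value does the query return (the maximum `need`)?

9

Base: (Gear, need=1).
Iteration 1: components of {Gear} -> Nut = 1*5 = 5, Shaft = 1*3 = 3.
Iteration 2: components of {Nut,Shaft} -> Gizmo = 3*3 = 9.
Iteration 3: no further components; recursion stops.
need values: 1, 3, 5, 9; the maximum is 9.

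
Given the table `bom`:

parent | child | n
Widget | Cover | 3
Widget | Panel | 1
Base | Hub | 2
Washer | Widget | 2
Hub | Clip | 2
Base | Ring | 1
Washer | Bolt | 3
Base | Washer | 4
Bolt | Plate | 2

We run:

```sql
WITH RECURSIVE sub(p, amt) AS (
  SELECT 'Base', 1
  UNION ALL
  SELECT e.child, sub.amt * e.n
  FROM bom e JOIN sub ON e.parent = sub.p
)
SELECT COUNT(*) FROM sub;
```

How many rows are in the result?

10

Base: (Base, amt=1).
Iteration 1: components of {Base} -> Hub = 1*2 = 2, Ring = 1*1 = 1, Washer = 1*4 = 4.
Iteration 2: components of {Hub,Ring,Washer} -> Bolt = 4*3 = 12, Clip = 2*2 = 4, Widget = 4*2 = 8.
Iteration 3: components of {Bolt,Clip,Widget} -> Cover = 8*3 = 24, Panel = 8*1 = 8, Plate = 12*2 = 24.
Iteration 4: no further components; recursion stops.
Total rows emitted: 10.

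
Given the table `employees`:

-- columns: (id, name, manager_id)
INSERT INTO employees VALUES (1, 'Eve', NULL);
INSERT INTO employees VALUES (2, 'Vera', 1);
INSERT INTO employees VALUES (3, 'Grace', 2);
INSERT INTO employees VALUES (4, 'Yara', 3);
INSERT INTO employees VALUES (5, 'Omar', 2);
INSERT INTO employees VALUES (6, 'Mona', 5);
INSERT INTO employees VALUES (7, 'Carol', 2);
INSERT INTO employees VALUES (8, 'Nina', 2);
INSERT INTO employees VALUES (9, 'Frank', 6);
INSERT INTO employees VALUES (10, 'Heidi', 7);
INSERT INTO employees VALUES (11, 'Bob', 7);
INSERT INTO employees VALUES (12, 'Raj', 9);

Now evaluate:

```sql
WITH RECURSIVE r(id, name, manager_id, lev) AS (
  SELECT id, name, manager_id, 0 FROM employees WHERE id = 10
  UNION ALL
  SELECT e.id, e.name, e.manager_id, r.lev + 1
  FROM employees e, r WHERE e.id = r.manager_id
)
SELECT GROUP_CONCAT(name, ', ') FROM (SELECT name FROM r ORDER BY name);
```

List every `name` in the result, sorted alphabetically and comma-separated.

Carol, Eve, Heidi, Vera

Base: id=10 (Heidi), manager_id=7, lev 0.
Iteration 1: join on id=7 -> Carol (id 7, manager_id=2, lev 1).
Iteration 2: join on id=2 -> Vera (id 2, manager_id=1, lev 2).
Iteration 3: join on id=1 -> Eve (id 1, manager_id=NULL, lev 3).
Iteration 4: manager_id is NULL; no match; recursion stops.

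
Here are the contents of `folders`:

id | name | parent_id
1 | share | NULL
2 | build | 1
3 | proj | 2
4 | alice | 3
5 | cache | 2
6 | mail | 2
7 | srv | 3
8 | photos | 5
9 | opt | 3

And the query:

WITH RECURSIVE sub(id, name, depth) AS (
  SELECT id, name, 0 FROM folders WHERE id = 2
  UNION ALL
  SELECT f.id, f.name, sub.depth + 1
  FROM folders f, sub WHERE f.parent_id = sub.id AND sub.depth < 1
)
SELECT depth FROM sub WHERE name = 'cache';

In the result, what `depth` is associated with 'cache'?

Base: id=2 (build) at depth 0.
Iteration 1: rows with parent_id in {2} -> proj (id 3, depth 1), cache (id 5, depth 1), mail (id 6, depth 1).
Iteration 2: depth < 1 fails for all current rows; recursion stops.

1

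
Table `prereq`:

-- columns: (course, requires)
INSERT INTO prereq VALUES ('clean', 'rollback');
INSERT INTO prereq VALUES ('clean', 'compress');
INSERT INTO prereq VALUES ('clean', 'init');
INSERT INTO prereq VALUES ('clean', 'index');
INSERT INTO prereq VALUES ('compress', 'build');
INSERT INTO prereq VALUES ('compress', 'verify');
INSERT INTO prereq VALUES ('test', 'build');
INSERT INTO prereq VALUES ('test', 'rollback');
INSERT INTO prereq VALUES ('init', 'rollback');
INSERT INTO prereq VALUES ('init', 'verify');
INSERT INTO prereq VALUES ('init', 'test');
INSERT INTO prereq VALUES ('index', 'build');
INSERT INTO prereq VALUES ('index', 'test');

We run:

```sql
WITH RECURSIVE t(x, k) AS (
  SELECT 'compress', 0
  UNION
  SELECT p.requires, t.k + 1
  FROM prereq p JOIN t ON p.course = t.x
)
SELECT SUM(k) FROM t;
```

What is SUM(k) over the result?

2

Base: (compress, k=0).
Iteration 1: edges from {compress} -> (build, k=1), (verify, k=1).
Iteration 2: no outgoing edges from {build,verify}; recursion stops.
SUM(k) = 0 + 1 + 1 = 2.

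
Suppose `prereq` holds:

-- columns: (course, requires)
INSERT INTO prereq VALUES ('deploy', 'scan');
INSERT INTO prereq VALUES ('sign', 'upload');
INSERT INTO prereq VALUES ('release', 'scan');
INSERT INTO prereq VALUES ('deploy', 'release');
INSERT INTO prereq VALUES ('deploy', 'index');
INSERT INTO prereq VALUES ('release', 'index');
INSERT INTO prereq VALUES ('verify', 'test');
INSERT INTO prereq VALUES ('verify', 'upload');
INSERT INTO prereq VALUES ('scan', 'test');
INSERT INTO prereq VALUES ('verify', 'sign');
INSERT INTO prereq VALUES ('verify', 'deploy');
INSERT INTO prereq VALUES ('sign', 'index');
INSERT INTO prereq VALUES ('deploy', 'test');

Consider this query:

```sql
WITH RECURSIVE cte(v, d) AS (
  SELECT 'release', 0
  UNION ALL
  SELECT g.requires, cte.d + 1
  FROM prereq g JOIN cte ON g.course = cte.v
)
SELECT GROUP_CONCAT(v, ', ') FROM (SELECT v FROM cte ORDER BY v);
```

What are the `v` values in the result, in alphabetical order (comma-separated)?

Base: (release, d=0).
Iteration 1: edges from {release} -> (index, d=1), (scan, d=1).
Iteration 2: edges from {index,scan} -> (test, d=2).
Iteration 3: no outgoing edges from {test}; recursion stops.

index, release, scan, test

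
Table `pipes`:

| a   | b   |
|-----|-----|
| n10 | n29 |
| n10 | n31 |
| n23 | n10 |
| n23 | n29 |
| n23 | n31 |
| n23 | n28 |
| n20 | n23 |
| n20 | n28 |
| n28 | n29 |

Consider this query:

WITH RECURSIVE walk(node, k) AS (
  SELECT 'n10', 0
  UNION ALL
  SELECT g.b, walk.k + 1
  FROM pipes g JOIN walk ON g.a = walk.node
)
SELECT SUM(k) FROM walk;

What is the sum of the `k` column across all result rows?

2

Base: (n10, k=0).
Iteration 1: edges from {n10} -> (n29, k=1), (n31, k=1).
Iteration 2: no outgoing edges from {n29,n31}; recursion stops.
SUM(k) = 0 + 1 + 1 = 2.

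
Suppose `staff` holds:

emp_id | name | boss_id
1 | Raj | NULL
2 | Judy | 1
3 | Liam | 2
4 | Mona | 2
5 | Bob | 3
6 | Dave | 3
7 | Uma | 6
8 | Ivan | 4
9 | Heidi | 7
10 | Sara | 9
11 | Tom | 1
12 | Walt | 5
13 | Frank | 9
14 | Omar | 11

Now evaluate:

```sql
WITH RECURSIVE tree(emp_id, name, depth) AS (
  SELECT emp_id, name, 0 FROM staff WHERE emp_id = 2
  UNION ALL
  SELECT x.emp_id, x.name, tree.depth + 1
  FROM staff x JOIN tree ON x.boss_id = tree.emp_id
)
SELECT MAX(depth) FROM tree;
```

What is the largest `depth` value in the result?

Base: emp_id=2 (Judy) at depth 0.
Iteration 1: rows with boss_id in {2} -> Liam (id 3, depth 1), Mona (id 4, depth 1).
Iteration 2: rows with boss_id in {3,4} -> Bob (id 5, depth 2), Dave (id 6, depth 2), Ivan (id 8, depth 2).
Iteration 3: rows with boss_id in {5,6,8} -> Uma (id 7, depth 3), Walt (id 12, depth 3).
Iteration 4: rows with boss_id in {7,12} -> Heidi (id 9, depth 4).
Iteration 5: rows with boss_id in {9} -> Sara (id 10, depth 5), Frank (id 13, depth 5).
Iteration 6: no rows with boss_id in {10,13}; recursion stops.
depth values: 0, 1, 1, 2, 2, 2, 3, 3, 4, 5, 5; the maximum is 5.

5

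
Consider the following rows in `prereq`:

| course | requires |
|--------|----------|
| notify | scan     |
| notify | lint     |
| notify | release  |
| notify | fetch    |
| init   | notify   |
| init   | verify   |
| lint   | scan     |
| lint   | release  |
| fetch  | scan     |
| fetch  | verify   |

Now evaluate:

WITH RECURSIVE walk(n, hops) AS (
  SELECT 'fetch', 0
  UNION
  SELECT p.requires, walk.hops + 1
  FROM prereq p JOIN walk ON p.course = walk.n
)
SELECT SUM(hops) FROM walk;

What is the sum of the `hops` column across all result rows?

Base: (fetch, hops=0).
Iteration 1: edges from {fetch} -> (scan, hops=1), (verify, hops=1).
Iteration 2: no outgoing edges from {scan,verify}; recursion stops.
SUM(hops) = 0 + 1 + 1 = 2.

2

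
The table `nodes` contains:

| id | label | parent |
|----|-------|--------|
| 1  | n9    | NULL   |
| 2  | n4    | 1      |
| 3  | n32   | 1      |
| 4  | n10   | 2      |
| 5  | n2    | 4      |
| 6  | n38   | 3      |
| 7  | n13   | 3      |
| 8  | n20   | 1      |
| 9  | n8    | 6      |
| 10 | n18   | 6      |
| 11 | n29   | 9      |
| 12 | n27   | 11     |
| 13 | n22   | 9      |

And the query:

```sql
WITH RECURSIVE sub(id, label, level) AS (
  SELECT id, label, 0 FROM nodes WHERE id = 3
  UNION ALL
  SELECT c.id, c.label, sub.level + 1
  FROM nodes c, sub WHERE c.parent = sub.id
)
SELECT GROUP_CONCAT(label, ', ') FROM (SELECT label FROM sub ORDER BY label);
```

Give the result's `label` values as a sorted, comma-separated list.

Base: id=3 (n32) at level 0.
Iteration 1: rows with parent in {3} -> n38 (id 6, level 1), n13 (id 7, level 1).
Iteration 2: rows with parent in {6,7} -> n8 (id 9, level 2), n18 (id 10, level 2).
Iteration 3: rows with parent in {9,10} -> n29 (id 11, level 3), n22 (id 13, level 3).
Iteration 4: rows with parent in {11,13} -> n27 (id 12, level 4).
Iteration 5: no rows with parent in {12}; recursion stops.

n13, n18, n22, n27, n29, n32, n38, n8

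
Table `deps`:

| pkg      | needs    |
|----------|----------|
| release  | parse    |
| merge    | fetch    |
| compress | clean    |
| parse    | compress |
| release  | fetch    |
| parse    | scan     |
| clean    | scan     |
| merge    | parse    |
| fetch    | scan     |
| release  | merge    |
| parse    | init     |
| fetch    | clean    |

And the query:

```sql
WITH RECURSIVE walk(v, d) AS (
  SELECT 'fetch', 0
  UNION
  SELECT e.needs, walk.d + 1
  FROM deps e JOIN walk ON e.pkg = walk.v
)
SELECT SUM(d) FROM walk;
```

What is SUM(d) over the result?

Base: (fetch, d=0).
Iteration 1: edges from {fetch} -> (clean, d=1), (scan, d=1).
Iteration 2: edges from {clean,scan} -> (scan, d=2).
Iteration 3: no outgoing edges from {scan}; recursion stops.
SUM(d) = 0 + 1 + 1 + 2 = 4.

4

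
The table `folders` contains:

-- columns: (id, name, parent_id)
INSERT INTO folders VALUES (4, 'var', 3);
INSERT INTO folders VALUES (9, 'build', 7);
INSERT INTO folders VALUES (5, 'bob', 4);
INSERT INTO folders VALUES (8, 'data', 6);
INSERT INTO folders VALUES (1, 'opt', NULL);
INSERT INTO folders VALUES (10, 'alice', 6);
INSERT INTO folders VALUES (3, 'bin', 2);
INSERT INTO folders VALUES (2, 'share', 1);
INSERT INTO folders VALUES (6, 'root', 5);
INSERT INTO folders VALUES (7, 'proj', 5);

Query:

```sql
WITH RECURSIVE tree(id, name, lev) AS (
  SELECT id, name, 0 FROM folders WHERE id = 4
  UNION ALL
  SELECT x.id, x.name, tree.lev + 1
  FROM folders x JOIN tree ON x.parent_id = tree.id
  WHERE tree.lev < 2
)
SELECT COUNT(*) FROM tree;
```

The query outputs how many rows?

Base: id=4 (var) at lev 0.
Iteration 1: rows with parent_id in {4} -> bob (id 5, lev 1).
Iteration 2: rows with parent_id in {5} -> root (id 6, lev 2), proj (id 7, lev 2).
Iteration 3: lev < 2 fails for all current rows; recursion stops.
Total rows emitted: 4.

4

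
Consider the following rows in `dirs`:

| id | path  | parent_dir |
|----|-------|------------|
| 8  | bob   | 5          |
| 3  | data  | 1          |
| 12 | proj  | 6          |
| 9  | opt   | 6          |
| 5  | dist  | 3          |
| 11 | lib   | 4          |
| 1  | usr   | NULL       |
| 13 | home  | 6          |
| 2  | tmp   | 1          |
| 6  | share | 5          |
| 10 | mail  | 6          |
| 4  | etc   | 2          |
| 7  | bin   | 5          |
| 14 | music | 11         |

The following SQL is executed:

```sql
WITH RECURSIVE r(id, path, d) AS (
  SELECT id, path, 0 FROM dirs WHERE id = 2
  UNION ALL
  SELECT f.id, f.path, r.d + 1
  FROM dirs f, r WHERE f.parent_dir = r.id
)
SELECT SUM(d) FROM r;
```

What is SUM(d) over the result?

6

Base: id=2 (tmp) at d 0.
Iteration 1: rows with parent_dir in {2} -> etc (id 4, d 1).
Iteration 2: rows with parent_dir in {4} -> lib (id 11, d 2).
Iteration 3: rows with parent_dir in {11} -> music (id 14, d 3).
Iteration 4: no rows with parent_dir in {14}; recursion stops.
SUM(d) = 0 + 1 + 2 + 3 = 6.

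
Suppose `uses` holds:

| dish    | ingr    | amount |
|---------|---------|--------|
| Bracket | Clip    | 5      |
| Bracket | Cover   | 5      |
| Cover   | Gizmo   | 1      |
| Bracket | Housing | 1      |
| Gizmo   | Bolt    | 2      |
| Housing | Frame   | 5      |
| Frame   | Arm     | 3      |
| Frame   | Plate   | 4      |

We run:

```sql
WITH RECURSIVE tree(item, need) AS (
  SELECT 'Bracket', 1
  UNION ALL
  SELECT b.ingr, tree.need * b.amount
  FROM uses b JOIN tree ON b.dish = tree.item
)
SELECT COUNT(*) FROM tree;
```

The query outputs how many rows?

Base: (Bracket, need=1).
Iteration 1: components of {Bracket} -> Clip = 1*5 = 5, Cover = 1*5 = 5, Housing = 1*1 = 1.
Iteration 2: components of {Clip,Cover,Housing} -> Frame = 1*5 = 5, Gizmo = 5*1 = 5.
Iteration 3: components of {Frame,Gizmo} -> Arm = 5*3 = 15, Bolt = 5*2 = 10, Plate = 5*4 = 20.
Iteration 4: no further components; recursion stops.
Total rows emitted: 9.

9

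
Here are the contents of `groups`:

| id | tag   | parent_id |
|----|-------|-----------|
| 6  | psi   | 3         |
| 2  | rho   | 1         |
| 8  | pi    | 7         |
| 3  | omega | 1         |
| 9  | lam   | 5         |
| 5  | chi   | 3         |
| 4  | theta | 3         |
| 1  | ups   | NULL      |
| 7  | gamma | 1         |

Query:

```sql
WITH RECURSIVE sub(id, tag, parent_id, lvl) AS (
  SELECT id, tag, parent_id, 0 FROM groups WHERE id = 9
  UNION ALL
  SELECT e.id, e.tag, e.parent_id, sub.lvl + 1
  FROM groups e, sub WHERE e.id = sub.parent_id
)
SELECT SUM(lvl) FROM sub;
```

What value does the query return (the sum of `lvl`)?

Base: id=9 (lam), parent_id=5, lvl 0.
Iteration 1: join on id=5 -> chi (id 5, parent_id=3, lvl 1).
Iteration 2: join on id=3 -> omega (id 3, parent_id=1, lvl 2).
Iteration 3: join on id=1 -> ups (id 1, parent_id=NULL, lvl 3).
Iteration 4: parent_id is NULL; no match; recursion stops.
SUM(lvl) = 0 + 1 + 2 + 3 = 6.

6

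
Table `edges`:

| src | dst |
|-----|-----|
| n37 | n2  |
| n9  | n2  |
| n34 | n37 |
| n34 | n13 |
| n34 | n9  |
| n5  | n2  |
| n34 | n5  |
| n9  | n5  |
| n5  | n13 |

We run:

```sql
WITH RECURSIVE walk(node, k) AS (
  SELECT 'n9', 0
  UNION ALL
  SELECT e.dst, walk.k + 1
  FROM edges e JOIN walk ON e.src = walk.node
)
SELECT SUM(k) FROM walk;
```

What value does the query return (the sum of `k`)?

6

Base: (n9, k=0).
Iteration 1: edges from {n9} -> (n2, k=1), (n5, k=1).
Iteration 2: edges from {n2,n5} -> (n13, k=2), (n2, k=2).
Iteration 3: no outgoing edges from {n13,n2}; recursion stops.
SUM(k) = 0 + 1 + 1 + 2 + 2 = 6.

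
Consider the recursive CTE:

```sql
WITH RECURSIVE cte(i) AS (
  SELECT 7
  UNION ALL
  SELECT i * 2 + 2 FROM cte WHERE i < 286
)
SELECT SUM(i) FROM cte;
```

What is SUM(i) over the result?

Base: i=7.
Iteration 1: 7 < 286 holds -> i = 7 * 2 + 2 = 16.
Iteration 2: 16 < 286 holds -> i = 16 * 2 + 2 = 34.
Iteration 3: 34 < 286 holds -> i = 34 * 2 + 2 = 70.
Iteration 4: 70 < 286 holds -> i = 70 * 2 + 2 = 142.
Iteration 5: 142 < 286 holds -> i = 142 * 2 + 2 = 286.
Iteration 6: 286 < 286 fails; recursion stops.
SUM(i) = 7 + 16 + 34 + 70 + 142 + 286 = 555.

555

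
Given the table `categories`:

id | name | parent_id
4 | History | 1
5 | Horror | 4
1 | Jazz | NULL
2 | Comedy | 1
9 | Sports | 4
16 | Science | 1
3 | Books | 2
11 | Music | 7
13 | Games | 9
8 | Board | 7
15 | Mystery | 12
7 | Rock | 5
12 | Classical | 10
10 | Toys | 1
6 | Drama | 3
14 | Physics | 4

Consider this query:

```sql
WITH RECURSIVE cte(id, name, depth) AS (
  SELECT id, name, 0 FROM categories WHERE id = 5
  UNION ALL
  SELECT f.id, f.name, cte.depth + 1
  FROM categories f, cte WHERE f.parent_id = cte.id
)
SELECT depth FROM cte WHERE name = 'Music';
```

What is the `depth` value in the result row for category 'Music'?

2

Base: id=5 (Horror) at depth 0.
Iteration 1: rows with parent_id in {5} -> Rock (id 7, depth 1).
Iteration 2: rows with parent_id in {7} -> Board (id 8, depth 2), Music (id 11, depth 2).
Iteration 3: no rows with parent_id in {8,11}; recursion stops.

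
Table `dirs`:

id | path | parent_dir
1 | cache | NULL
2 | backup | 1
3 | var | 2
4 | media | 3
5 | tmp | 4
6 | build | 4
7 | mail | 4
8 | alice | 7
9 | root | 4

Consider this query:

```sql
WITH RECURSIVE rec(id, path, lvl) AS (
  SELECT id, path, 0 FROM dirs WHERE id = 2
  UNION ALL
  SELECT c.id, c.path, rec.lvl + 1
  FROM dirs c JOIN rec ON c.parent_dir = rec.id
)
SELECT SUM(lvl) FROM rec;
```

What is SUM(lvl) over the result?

19

Base: id=2 (backup) at lvl 0.
Iteration 1: rows with parent_dir in {2} -> var (id 3, lvl 1).
Iteration 2: rows with parent_dir in {3} -> media (id 4, lvl 2).
Iteration 3: rows with parent_dir in {4} -> tmp (id 5, lvl 3), build (id 6, lvl 3), mail (id 7, lvl 3), root (id 9, lvl 3).
Iteration 4: rows with parent_dir in {5,6,7,9} -> alice (id 8, lvl 4).
Iteration 5: no rows with parent_dir in {8}; recursion stops.
SUM(lvl) = 0 + 1 + 2 + 3 + 3 + 3 + 3 + 4 = 19.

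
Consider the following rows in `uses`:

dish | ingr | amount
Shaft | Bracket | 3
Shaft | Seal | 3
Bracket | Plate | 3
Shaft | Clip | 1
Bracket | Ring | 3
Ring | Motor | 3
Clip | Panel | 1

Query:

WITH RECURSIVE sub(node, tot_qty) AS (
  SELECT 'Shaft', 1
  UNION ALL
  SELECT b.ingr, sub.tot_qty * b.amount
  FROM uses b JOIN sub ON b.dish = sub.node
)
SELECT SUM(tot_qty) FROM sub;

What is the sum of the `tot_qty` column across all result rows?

Base: (Shaft, tot_qty=1).
Iteration 1: components of {Shaft} -> Bracket = 1*3 = 3, Clip = 1*1 = 1, Seal = 1*3 = 3.
Iteration 2: components of {Bracket,Clip,Seal} -> Panel = 1*1 = 1, Plate = 3*3 = 9, Ring = 3*3 = 9.
Iteration 3: components of {Panel,Plate,Ring} -> Motor = 9*3 = 27.
Iteration 4: no further components; recursion stops.
SUM(tot_qty) = 1 + 3 + 3 + 1 + 9 + 9 + 1 + 27 = 54.

54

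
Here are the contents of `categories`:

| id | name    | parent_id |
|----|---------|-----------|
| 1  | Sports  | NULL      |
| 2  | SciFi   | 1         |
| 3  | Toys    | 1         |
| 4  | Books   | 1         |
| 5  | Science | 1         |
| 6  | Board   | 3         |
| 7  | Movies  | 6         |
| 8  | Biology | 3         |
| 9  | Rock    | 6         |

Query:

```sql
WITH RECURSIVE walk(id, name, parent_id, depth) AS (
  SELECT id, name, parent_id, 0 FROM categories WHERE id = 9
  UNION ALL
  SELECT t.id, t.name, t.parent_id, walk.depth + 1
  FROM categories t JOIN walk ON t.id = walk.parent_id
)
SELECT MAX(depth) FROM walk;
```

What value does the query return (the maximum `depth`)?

3

Base: id=9 (Rock), parent_id=6, depth 0.
Iteration 1: join on id=6 -> Board (id 6, parent_id=3, depth 1).
Iteration 2: join on id=3 -> Toys (id 3, parent_id=1, depth 2).
Iteration 3: join on id=1 -> Sports (id 1, parent_id=NULL, depth 3).
Iteration 4: parent_id is NULL; no match; recursion stops.
depth values: 0, 1, 2, 3; the maximum is 3.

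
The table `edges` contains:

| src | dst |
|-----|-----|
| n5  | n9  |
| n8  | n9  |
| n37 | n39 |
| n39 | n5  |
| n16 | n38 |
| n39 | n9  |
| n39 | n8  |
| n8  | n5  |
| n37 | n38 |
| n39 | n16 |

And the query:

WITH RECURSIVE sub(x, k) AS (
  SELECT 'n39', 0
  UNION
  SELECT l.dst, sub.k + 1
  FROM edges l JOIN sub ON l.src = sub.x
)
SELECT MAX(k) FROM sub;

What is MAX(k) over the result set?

3

Base: (n39, k=0).
Iteration 1: edges from {n39} -> (n16, k=1), (n5, k=1), (n8, k=1), (n9, k=1).
Iteration 2: edges from {n16,n5,n8,n9} -> (n38, k=2), (n5, k=2), (n9, k=2). [UNION drops 1 duplicate row(s)]
Iteration 3: edges from {n38,n5,n9} -> (n9, k=3).
Iteration 4: no outgoing edges from {n9}; recursion stops.
k values: 0, 1, 1, 1, 1, 2, 2, 2, 3; the maximum is 3.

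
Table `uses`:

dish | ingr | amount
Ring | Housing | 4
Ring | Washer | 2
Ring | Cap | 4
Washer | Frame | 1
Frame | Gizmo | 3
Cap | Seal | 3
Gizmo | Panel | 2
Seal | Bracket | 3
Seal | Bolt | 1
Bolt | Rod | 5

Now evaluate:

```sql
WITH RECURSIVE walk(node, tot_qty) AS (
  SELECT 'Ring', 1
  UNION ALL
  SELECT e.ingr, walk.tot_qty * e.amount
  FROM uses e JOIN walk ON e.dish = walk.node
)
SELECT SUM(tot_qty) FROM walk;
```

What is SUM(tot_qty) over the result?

151

Base: (Ring, tot_qty=1).
Iteration 1: components of {Ring} -> Cap = 1*4 = 4, Housing = 1*4 = 4, Washer = 1*2 = 2.
Iteration 2: components of {Cap,Housing,Washer} -> Frame = 2*1 = 2, Seal = 4*3 = 12.
Iteration 3: components of {Frame,Seal} -> Bolt = 12*1 = 12, Bracket = 12*3 = 36, Gizmo = 2*3 = 6.
Iteration 4: components of {Bolt,Bracket,Gizmo} -> Panel = 6*2 = 12, Rod = 12*5 = 60.
Iteration 5: no further components; recursion stops.
SUM(tot_qty) = 1 + 4 + 2 + 4 + 2 + 12 + 6 + 36 + 12 + 12 + 60 = 151.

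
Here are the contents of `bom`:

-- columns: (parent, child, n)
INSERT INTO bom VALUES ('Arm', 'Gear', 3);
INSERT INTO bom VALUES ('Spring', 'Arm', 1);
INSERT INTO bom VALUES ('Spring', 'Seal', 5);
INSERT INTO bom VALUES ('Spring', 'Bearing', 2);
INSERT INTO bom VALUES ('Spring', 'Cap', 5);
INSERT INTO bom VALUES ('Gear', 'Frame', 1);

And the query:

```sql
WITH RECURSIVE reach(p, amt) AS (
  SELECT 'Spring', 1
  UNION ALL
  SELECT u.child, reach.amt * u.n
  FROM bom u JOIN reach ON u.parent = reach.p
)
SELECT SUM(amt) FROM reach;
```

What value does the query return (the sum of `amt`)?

20

Base: (Spring, amt=1).
Iteration 1: components of {Spring} -> Arm = 1*1 = 1, Bearing = 1*2 = 2, Cap = 1*5 = 5, Seal = 1*5 = 5.
Iteration 2: components of {Arm,Bearing,Cap,Seal} -> Gear = 1*3 = 3.
Iteration 3: components of {Gear} -> Frame = 3*1 = 3.
Iteration 4: no further components; recursion stops.
SUM(amt) = 1 + 5 + 1 + 5 + 2 + 3 + 3 = 20.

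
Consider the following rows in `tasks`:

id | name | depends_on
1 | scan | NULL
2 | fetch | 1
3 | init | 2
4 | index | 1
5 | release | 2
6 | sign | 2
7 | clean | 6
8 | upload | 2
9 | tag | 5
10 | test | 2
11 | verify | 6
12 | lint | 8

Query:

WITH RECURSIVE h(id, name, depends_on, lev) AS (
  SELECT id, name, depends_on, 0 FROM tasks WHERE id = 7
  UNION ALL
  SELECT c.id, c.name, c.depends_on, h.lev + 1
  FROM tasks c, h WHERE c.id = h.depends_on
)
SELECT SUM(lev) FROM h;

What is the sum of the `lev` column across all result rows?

6

Base: id=7 (clean), depends_on=6, lev 0.
Iteration 1: join on id=6 -> sign (id 6, depends_on=2, lev 1).
Iteration 2: join on id=2 -> fetch (id 2, depends_on=1, lev 2).
Iteration 3: join on id=1 -> scan (id 1, depends_on=NULL, lev 3).
Iteration 4: depends_on is NULL; no match; recursion stops.
SUM(lev) = 0 + 1 + 2 + 3 = 6.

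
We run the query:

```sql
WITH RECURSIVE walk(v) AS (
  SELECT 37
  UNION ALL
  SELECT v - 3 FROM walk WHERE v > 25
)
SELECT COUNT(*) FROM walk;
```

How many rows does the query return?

Base: v=37.
Iteration 1: 37 > 25 holds -> v = 37 - 3 = 34.
Iteration 2: 34 > 25 holds -> v = 34 - 3 = 31.
Iteration 3: 31 > 25 holds -> v = 31 - 3 = 28.
Iteration 4: 28 > 25 holds -> v = 28 - 3 = 25.
Iteration 5: 25 > 25 fails; recursion stops.
Total rows emitted: 5.

5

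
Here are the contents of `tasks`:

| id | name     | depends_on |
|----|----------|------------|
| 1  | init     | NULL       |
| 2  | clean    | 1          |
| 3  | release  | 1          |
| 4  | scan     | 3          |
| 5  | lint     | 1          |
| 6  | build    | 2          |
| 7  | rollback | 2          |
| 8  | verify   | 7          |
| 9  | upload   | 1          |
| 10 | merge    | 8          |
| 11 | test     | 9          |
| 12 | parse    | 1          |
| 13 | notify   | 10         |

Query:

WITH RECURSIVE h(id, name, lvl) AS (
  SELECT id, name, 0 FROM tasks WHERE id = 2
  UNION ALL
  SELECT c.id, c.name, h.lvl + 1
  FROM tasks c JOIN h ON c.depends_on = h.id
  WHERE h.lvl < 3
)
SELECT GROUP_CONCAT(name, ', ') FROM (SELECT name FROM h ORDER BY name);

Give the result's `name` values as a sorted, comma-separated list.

build, clean, merge, rollback, verify

Base: id=2 (clean) at lvl 0.
Iteration 1: rows with depends_on in {2} -> build (id 6, lvl 1), rollback (id 7, lvl 1).
Iteration 2: rows with depends_on in {6,7} -> verify (id 8, lvl 2).
Iteration 3: rows with depends_on in {8} -> merge (id 10, lvl 3).
Iteration 4: lvl < 3 fails for all current rows; recursion stops.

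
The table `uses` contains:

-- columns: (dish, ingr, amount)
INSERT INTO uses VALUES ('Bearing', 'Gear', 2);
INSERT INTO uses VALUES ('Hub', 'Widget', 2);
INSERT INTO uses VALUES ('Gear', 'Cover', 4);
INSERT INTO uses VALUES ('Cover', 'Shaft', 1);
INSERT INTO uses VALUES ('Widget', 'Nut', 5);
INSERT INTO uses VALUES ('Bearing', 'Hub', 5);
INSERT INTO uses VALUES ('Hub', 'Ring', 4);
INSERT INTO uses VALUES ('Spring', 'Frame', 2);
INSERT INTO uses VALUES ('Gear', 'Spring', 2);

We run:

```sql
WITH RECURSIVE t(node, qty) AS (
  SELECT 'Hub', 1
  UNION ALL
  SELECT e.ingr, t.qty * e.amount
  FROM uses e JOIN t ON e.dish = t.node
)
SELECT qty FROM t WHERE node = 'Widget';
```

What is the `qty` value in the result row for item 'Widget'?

Base: (Hub, qty=1).
Iteration 1: components of {Hub} -> Ring = 1*4 = 4, Widget = 1*2 = 2.
Iteration 2: components of {Ring,Widget} -> Nut = 2*5 = 10.
Iteration 3: no further components; recursion stops.

2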